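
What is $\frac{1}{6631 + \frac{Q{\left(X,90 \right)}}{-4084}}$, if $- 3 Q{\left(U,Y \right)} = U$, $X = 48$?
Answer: $\frac{1021}{6770255} \approx 0.00015081$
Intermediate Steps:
$Q{\left(U,Y \right)} = - \frac{U}{3}$
$\frac{1}{6631 + \frac{Q{\left(X,90 \right)}}{-4084}} = \frac{1}{6631 + \frac{\left(- \frac{1}{3}\right) 48}{-4084}} = \frac{1}{6631 - - \frac{4}{1021}} = \frac{1}{6631 + \frac{4}{1021}} = \frac{1}{\frac{6770255}{1021}} = \frac{1021}{6770255}$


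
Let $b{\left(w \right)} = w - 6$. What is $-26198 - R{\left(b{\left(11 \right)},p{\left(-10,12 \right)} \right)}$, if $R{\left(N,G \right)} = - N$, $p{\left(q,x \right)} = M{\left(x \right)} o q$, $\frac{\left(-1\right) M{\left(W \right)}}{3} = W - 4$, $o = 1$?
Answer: $-26193$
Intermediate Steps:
$b{\left(w \right)} = -6 + w$ ($b{\left(w \right)} = w - 6 = -6 + w$)
$M{\left(W \right)} = 12 - 3 W$ ($M{\left(W \right)} = - 3 \left(W - 4\right) = - 3 \left(-4 + W\right) = 12 - 3 W$)
$p{\left(q,x \right)} = q \left(12 - 3 x\right)$ ($p{\left(q,x \right)} = \left(12 - 3 x\right) 1 q = \left(12 - 3 x\right) q = q \left(12 - 3 x\right)$)
$-26198 - R{\left(b{\left(11 \right)},p{\left(-10,12 \right)} \right)} = -26198 - - (-6 + 11) = -26198 - \left(-1\right) 5 = -26198 - -5 = -26198 + 5 = -26193$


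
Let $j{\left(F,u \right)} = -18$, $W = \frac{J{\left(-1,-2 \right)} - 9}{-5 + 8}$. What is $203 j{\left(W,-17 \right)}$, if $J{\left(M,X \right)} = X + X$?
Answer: $-3654$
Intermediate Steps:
$J{\left(M,X \right)} = 2 X$
$W = - \frac{13}{3}$ ($W = \frac{2 \left(-2\right) - 9}{-5 + 8} = \frac{-4 - 9}{3} = \left(-13\right) \frac{1}{3} = - \frac{13}{3} \approx -4.3333$)
$203 j{\left(W,-17 \right)} = 203 \left(-18\right) = -3654$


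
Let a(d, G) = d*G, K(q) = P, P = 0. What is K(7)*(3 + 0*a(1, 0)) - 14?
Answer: -14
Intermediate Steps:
K(q) = 0
a(d, G) = G*d
K(7)*(3 + 0*a(1, 0)) - 14 = 0*(3 + 0*(0*1)) - 14 = 0*(3 + 0*0) - 14 = 0*(3 + 0) - 14 = 0*3 - 14 = 0 - 14 = -14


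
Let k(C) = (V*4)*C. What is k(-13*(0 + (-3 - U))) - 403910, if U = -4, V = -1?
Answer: -403858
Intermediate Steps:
k(C) = -4*C (k(C) = (-1*4)*C = -4*C)
k(-13*(0 + (-3 - U))) - 403910 = -(-52)*(0 + (-3 - 1*(-4))) - 403910 = -(-52)*(0 + (-3 + 4)) - 403910 = -(-52)*(0 + 1) - 403910 = -(-52) - 403910 = -4*(-13) - 403910 = 52 - 403910 = -403858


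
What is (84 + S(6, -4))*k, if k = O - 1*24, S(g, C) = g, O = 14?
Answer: -900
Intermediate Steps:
k = -10 (k = 14 - 1*24 = 14 - 24 = -10)
(84 + S(6, -4))*k = (84 + 6)*(-10) = 90*(-10) = -900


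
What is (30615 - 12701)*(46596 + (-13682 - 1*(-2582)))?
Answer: 635875344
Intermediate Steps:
(30615 - 12701)*(46596 + (-13682 - 1*(-2582))) = 17914*(46596 + (-13682 + 2582)) = 17914*(46596 - 11100) = 17914*35496 = 635875344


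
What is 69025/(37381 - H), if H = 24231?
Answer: 2761/526 ≈ 5.2490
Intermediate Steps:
69025/(37381 - H) = 69025/(37381 - 1*24231) = 69025/(37381 - 24231) = 69025/13150 = 69025*(1/13150) = 2761/526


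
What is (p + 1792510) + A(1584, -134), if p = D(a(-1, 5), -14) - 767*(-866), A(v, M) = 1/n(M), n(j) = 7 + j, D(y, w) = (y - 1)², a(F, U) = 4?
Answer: 312006106/127 ≈ 2.4567e+6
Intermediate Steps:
D(y, w) = (-1 + y)²
A(v, M) = 1/(7 + M)
p = 664231 (p = (-1 + 4)² - 767*(-866) = 3² + 664222 = 9 + 664222 = 664231)
(p + 1792510) + A(1584, -134) = (664231 + 1792510) + 1/(7 - 134) = 2456741 + 1/(-127) = 2456741 - 1/127 = 312006106/127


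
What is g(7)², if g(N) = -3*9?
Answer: 729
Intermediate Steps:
g(N) = -27
g(7)² = (-27)² = 729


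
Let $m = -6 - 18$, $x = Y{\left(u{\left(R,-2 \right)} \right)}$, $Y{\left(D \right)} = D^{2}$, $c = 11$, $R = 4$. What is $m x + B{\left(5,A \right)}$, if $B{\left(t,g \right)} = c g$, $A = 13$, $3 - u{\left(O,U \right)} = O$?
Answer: $119$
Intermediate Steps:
$u{\left(O,U \right)} = 3 - O$
$B{\left(t,g \right)} = 11 g$
$x = 1$ ($x = \left(3 - 4\right)^{2} = \left(-1\right)^{2} = 1$)
$m = -24$ ($m = -6 - 18 = -24$)
$m x + B{\left(5,A \right)} = \left(-24\right) 1 + 11 \cdot 13 = -24 + 143 = 119$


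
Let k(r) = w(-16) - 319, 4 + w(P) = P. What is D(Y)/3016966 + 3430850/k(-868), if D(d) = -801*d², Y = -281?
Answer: -10372198792079/1022751474 ≈ -10141.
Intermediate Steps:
w(P) = -4 + P
k(r) = -339 (k(r) = (-4 - 16) - 319 = -20 - 319 = -339)
D(Y)/3016966 + 3430850/k(-868) = -801*(-281)²/3016966 + 3430850/(-339) = -801*78961*(1/3016966) + 3430850*(-1/339) = -63247761*1/3016966 - 3430850/339 = -63247761/3016966 - 3430850/339 = -10372198792079/1022751474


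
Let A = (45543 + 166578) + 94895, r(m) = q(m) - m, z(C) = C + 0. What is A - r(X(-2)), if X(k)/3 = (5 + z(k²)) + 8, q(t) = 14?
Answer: 307053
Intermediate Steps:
z(C) = C
X(k) = 39 + 3*k² (X(k) = 3*((5 + k²) + 8) = 3*(13 + k²) = 39 + 3*k²)
r(m) = 14 - m
A = 307016 (A = 212121 + 94895 = 307016)
A - r(X(-2)) = 307016 - (14 - (39 + 3*(-2)²)) = 307016 - (14 - (39 + 3*4)) = 307016 - (14 - (39 + 12)) = 307016 - (14 - 1*51) = 307016 - (14 - 51) = 307016 - 1*(-37) = 307016 + 37 = 307053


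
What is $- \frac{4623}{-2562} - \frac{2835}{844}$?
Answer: $- \frac{560243}{360388} \approx -1.5546$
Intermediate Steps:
$- \frac{4623}{-2562} - \frac{2835}{844} = \left(-4623\right) \left(- \frac{1}{2562}\right) - \frac{2835}{844} = \frac{1541}{854} - \frac{2835}{844} = - \frac{560243}{360388}$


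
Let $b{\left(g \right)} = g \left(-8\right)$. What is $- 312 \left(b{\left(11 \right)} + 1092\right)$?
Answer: $-313248$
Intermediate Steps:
$b{\left(g \right)} = - 8 g$
$- 312 \left(b{\left(11 \right)} + 1092\right) = - 312 \left(\left(-8\right) 11 + 1092\right) = - 312 \left(-88 + 1092\right) = \left(-312\right) 1004 = -313248$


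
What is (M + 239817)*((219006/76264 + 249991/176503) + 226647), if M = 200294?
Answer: 671370246662537014663/6730412396 ≈ 9.9752e+10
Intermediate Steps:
(M + 239817)*((219006/76264 + 249991/176503) + 226647) = (200294 + 239817)*((219006/76264 + 249991/176503) + 226647) = 440111*((219006*(1/76264) + 249991*(1/176503)) + 226647) = 440111*((109503/38132 + 249991/176503) + 226647) = 440111*(28860264821/6730412396 + 226647) = 440111*(1525456638581033/6730412396) = 671370246662537014663/6730412396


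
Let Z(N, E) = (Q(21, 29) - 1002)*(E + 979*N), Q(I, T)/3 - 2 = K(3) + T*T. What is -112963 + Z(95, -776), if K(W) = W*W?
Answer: 143210903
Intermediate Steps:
K(W) = W**2
Q(I, T) = 33 + 3*T**2 (Q(I, T) = 6 + 3*(3**2 + T*T) = 6 + 3*(9 + T**2) = 6 + (27 + 3*T**2) = 33 + 3*T**2)
Z(N, E) = 1554*E + 1521366*N (Z(N, E) = ((33 + 3*29**2) - 1002)*(E + 979*N) = ((33 + 3*841) - 1002)*(E + 979*N) = ((33 + 2523) - 1002)*(E + 979*N) = (2556 - 1002)*(E + 979*N) = 1554*(E + 979*N) = 1554*E + 1521366*N)
-112963 + Z(95, -776) = -112963 + (1554*(-776) + 1521366*95) = -112963 + (-1205904 + 144529770) = -112963 + 143323866 = 143210903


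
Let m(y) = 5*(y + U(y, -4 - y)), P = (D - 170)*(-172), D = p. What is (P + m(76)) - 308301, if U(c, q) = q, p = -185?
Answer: -247261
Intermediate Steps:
D = -185
P = 61060 (P = (-185 - 170)*(-172) = -355*(-172) = 61060)
m(y) = -20 (m(y) = 5*(y + (-4 - y)) = 5*(-4) = -20)
(P + m(76)) - 308301 = (61060 - 20) - 308301 = 61040 - 308301 = -247261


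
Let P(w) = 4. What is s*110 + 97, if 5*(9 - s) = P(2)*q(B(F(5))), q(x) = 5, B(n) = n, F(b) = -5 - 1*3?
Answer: 647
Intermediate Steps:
F(b) = -8 (F(b) = -5 - 3 = -8)
s = 5 (s = 9 - 4*5/5 = 9 - ⅕*20 = 9 - 4 = 5)
s*110 + 97 = 5*110 + 97 = 550 + 97 = 647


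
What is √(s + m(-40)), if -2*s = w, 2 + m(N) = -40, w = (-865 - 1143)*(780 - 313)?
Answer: √468826 ≈ 684.71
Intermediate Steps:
w = -937736 (w = -2008*467 = -937736)
m(N) = -42 (m(N) = -2 - 40 = -42)
s = 468868 (s = -½*(-937736) = 468868)
√(s + m(-40)) = √(468868 - 42) = √468826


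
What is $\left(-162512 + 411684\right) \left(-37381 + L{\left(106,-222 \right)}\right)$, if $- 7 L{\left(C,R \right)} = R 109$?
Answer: $-8452946524$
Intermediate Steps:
$L{\left(C,R \right)} = - \frac{109 R}{7}$ ($L{\left(C,R \right)} = - \frac{R 109}{7} = - \frac{109 R}{7}$)
$\left(-162512 + 411684\right) \left(-37381 + L{\left(106,-222 \right)}\right) = \left(-162512 + 411684\right) \left(-37381 - - \frac{24198}{7}\right) = 249172 \left(-37381 + \frac{24198}{7}\right) = 249172 \left(- \frac{237469}{7}\right) = -8452946524$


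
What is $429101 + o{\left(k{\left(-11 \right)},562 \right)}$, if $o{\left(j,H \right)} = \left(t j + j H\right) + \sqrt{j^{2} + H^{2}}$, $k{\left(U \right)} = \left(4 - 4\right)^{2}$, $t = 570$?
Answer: $429663$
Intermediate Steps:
$k{\left(U \right)} = 0$ ($k{\left(U \right)} = 0^{2} = 0$)
$o{\left(j,H \right)} = \sqrt{H^{2} + j^{2}} + 570 j + H j$ ($o{\left(j,H \right)} = \left(570 j + j H\right) + \sqrt{j^{2} + H^{2}} = \left(570 j + H j\right) + \sqrt{H^{2} + j^{2}} = \sqrt{H^{2} + j^{2}} + 570 j + H j$)
$429101 + o{\left(k{\left(-11 \right)},562 \right)} = 429101 + \left(\sqrt{562^{2} + 0^{2}} + 570 \cdot 0 + 562 \cdot 0\right) = 429101 + \left(\sqrt{315844 + 0} + 0 + 0\right) = 429101 + \left(\sqrt{315844} + 0 + 0\right) = 429101 + \left(562 + 0 + 0\right) = 429101 + 562 = 429663$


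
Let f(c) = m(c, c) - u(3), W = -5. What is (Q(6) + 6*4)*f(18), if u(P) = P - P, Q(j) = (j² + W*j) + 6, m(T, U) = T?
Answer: 648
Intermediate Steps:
Q(j) = 6 + j² - 5*j (Q(j) = (j² - 5*j) + 6 = 6 + j² - 5*j)
u(P) = 0
f(c) = c (f(c) = c - 1*0 = c + 0 = c)
(Q(6) + 6*4)*f(18) = ((6 + 6² - 5*6) + 6*4)*18 = ((6 + 36 - 30) + 24)*18 = (12 + 24)*18 = 36*18 = 648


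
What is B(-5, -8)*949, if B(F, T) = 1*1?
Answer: 949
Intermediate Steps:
B(F, T) = 1
B(-5, -8)*949 = 1*949 = 949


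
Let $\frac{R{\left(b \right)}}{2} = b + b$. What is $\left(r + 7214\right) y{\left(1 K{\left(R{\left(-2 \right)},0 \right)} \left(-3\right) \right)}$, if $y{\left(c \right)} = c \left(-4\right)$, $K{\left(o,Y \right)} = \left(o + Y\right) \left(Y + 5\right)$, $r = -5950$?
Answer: $-606720$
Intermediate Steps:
$R{\left(b \right)} = 4 b$ ($R{\left(b \right)} = 2 \left(b + b\right) = 2 \cdot 2 b = 4 b$)
$K{\left(o,Y \right)} = \left(5 + Y\right) \left(Y + o\right)$ ($K{\left(o,Y \right)} = \left(Y + o\right) \left(5 + Y\right) = \left(5 + Y\right) \left(Y + o\right)$)
$y{\left(c \right)} = - 4 c$
$\left(r + 7214\right) y{\left(1 K{\left(R{\left(-2 \right)},0 \right)} \left(-3\right) \right)} = \left(-5950 + 7214\right) \left(- 4 \cdot 1 \left(0^{2} + 5 \cdot 0 + 5 \cdot 4 \left(-2\right) + 0 \cdot 4 \left(-2\right)\right) \left(-3\right)\right) = 1264 \left(- 4 \cdot 1 \left(0 + 0 + 5 \left(-8\right) + 0 \left(-8\right)\right) \left(-3\right)\right) = 1264 \left(- 4 \cdot 1 \left(0 + 0 - 40 + 0\right) \left(-3\right)\right) = 1264 \left(- 4 \cdot 1 \left(-40\right) \left(-3\right)\right) = 1264 \left(- 4 \left(\left(-40\right) \left(-3\right)\right)\right) = 1264 \left(\left(-4\right) 120\right) = 1264 \left(-480\right) = -606720$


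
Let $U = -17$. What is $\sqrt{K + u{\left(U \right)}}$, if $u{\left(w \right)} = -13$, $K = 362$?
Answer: $\sqrt{349} \approx 18.682$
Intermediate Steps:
$\sqrt{K + u{\left(U \right)}} = \sqrt{362 - 13} = \sqrt{349}$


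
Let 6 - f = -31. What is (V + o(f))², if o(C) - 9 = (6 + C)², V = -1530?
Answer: 107584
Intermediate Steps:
f = 37 (f = 6 - 1*(-31) = 6 + 31 = 37)
o(C) = 9 + (6 + C)²
(V + o(f))² = (-1530 + (9 + (6 + 37)²))² = (-1530 + (9 + 43²))² = (-1530 + (9 + 1849))² = (-1530 + 1858)² = 328² = 107584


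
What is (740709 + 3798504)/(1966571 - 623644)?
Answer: 4539213/1342927 ≈ 3.3801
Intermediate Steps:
(740709 + 3798504)/(1966571 - 623644) = 4539213/1342927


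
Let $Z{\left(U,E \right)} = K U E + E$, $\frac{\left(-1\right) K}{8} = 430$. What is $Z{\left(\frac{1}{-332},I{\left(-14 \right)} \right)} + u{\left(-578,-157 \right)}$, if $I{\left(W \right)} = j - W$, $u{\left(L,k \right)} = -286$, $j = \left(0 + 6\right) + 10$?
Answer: $\frac{4552}{83} \approx 54.843$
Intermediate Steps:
$j = 16$ ($j = 6 + 10 = 16$)
$K = -3440$ ($K = \left(-8\right) 430 = -3440$)
$I{\left(W \right)} = 16 - W$
$Z{\left(U,E \right)} = E - 3440 E U$ ($Z{\left(U,E \right)} = - 3440 U E + E = - 3440 E U + E = E - 3440 E U$)
$Z{\left(\frac{1}{-332},I{\left(-14 \right)} \right)} + u{\left(-578,-157 \right)} = \left(16 - -14\right) \left(1 - \frac{3440}{-332}\right) - 286 = \left(16 + 14\right) \left(1 - - \frac{860}{83}\right) - 286 = 30 \left(1 + \frac{860}{83}\right) - 286 = 30 \cdot \frac{943}{83} - 286 = \frac{28290}{83} - 286 = \frac{4552}{83}$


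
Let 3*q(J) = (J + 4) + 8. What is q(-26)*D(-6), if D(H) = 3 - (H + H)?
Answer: -70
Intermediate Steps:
q(J) = 4 + J/3 (q(J) = ((J + 4) + 8)/3 = ((4 + J) + 8)/3 = (12 + J)/3 = 4 + J/3)
D(H) = 3 - 2*H
q(-26)*D(-6) = (4 + (⅓)*(-26))*(3 - 2*(-6)) = (4 - 26/3)*(3 + 12) = -14/3*15 = -70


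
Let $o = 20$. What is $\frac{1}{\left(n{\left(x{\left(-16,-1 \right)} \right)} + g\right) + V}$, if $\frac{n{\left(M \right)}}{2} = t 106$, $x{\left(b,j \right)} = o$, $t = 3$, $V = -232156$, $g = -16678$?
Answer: $- \frac{1}{248198} \approx -4.029 \cdot 10^{-6}$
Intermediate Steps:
$x{\left(b,j \right)} = 20$
$n{\left(M \right)} = 636$ ($n{\left(M \right)} = 2 \cdot 3 \cdot 106 = 2 \cdot 318 = 636$)
$\frac{1}{\left(n{\left(x{\left(-16,-1 \right)} \right)} + g\right) + V} = \frac{1}{\left(636 - 16678\right) - 232156} = \frac{1}{-16042 - 232156} = \frac{1}{-248198} = - \frac{1}{248198}$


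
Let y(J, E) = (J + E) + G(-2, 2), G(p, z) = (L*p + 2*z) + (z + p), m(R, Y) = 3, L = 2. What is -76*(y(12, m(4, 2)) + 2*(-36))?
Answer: 4332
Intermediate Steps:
G(p, z) = 3*p + 3*z (G(p, z) = (2*p + 2*z) + (z + p) = (2*p + 2*z) + (p + z) = 3*p + 3*z)
y(J, E) = E + J (y(J, E) = (J + E) + (3*(-2) + 3*2) = (E + J) + (-6 + 6) = (E + J) + 0 = E + J)
-76*(y(12, m(4, 2)) + 2*(-36)) = -76*((3 + 12) + 2*(-36)) = -76*(15 - 72) = -76*(-57) = 4332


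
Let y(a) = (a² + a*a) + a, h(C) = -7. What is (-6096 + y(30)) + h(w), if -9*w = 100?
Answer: -4273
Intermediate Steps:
w = -100/9 (w = -⅑*100 = -100/9 ≈ -11.111)
y(a) = a + 2*a² (y(a) = (a² + a²) + a = 2*a² + a = a + 2*a²)
(-6096 + y(30)) + h(w) = (-6096 + 30*(1 + 2*30)) - 7 = (-6096 + 30*(1 + 60)) - 7 = (-6096 + 30*61) - 7 = (-6096 + 1830) - 7 = -4266 - 7 = -4273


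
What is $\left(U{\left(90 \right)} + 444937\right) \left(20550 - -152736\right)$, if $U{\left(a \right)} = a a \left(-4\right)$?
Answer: $71486886582$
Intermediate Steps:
$U{\left(a \right)} = - 4 a^{2}$ ($U{\left(a \right)} = a \left(- 4 a\right) = - 4 a^{2}$)
$\left(U{\left(90 \right)} + 444937\right) \left(20550 - -152736\right) = \left(- 4 \cdot 90^{2} + 444937\right) \left(20550 - -152736\right) = \left(\left(-4\right) 8100 + 444937\right) \left(20550 + 152736\right) = \left(-32400 + 444937\right) 173286 = 412537 \cdot 173286 = 71486886582$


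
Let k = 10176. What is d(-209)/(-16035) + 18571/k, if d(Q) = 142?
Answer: 32926777/18130240 ≈ 1.8161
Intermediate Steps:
d(-209)/(-16035) + 18571/k = 142/(-16035) + 18571/10176 = 142*(-1/16035) + 18571*(1/10176) = -142/16035 + 18571/10176 = 32926777/18130240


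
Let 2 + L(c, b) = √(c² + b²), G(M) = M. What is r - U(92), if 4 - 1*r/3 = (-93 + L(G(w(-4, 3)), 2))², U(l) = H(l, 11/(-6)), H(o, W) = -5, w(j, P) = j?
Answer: -27118 + 1140*√5 ≈ -24569.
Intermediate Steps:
L(c, b) = -2 + √(b² + c²) (L(c, b) = -2 + √(c² + b²) = -2 + √(b² + c²))
U(l) = -5
r = 12 - 3*(-95 + 2*√5)² (r = 12 - 3*(-93 + (-2 + √(2² + (-4)²)))² = 12 - 3*(-93 + (-2 + √(4 + 16)))² = 12 - 3*(-93 + (-2 + √20))² = 12 - 3*(-93 + (-2 + 2*√5))² = 12 - 3*(-95 + 2*√5)² ≈ -24574.)
r - U(92) = (-27123 + 1140*√5) - 1*(-5) = (-27123 + 1140*√5) + 5 = -27118 + 1140*√5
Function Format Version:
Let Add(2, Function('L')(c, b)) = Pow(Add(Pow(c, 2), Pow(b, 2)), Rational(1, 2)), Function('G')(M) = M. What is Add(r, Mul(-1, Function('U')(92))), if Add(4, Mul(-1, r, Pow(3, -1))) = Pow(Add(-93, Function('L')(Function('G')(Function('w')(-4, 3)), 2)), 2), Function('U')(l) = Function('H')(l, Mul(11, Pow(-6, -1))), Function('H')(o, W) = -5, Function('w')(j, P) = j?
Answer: Add(-27118, Mul(1140, Pow(5, Rational(1, 2)))) ≈ -24569.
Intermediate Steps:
Function('L')(c, b) = Add(-2, Pow(Add(Pow(b, 2), Pow(c, 2)), Rational(1, 2))) (Function('L')(c, b) = Add(-2, Pow(Add(Pow(c, 2), Pow(b, 2)), Rational(1, 2))) = Add(-2, Pow(Add(Pow(b, 2), Pow(c, 2)), Rational(1, 2))))
Function('U')(l) = -5
r = Add(12, Mul(-3, Pow(Add(-95, Mul(2, Pow(5, Rational(1, 2)))), 2))) (r = Add(12, Mul(-3, Pow(Add(-93, Add(-2, Pow(Add(Pow(2, 2), Pow(-4, 2)), Rational(1, 2)))), 2))) = Add(12, Mul(-3, Pow(Add(-93, Add(-2, Pow(Add(4, 16), Rational(1, 2)))), 2))) = Add(12, Mul(-3, Pow(Add(-93, Add(-2, Pow(20, Rational(1, 2)))), 2))) = Add(12, Mul(-3, Pow(Add(-93, Add(-2, Mul(2, Pow(5, Rational(1, 2))))), 2))) = Add(12, Mul(-3, Pow(Add(-95, Mul(2, Pow(5, Rational(1, 2)))), 2))) ≈ -24574.)
Add(r, Mul(-1, Function('U')(92))) = Add(Add(-27123, Mul(1140, Pow(5, Rational(1, 2)))), Mul(-1, -5)) = Add(Add(-27123, Mul(1140, Pow(5, Rational(1, 2)))), 5) = Add(-27118, Mul(1140, Pow(5, Rational(1, 2))))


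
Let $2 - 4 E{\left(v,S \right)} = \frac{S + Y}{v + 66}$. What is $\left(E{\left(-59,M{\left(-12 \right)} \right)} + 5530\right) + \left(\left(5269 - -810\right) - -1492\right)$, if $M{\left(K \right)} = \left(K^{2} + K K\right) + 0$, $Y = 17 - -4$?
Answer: $\frac{366533}{28} \approx 13090.0$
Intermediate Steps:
$Y = 21$ ($Y = 17 + 4 = 21$)
$M{\left(K \right)} = 2 K^{2}$ ($M{\left(K \right)} = \left(K^{2} + K^{2}\right) + 0 = 2 K^{2} + 0 = 2 K^{2}$)
$E{\left(v,S \right)} = \frac{1}{2} - \frac{21 + S}{4 \left(66 + v\right)}$ ($E{\left(v,S \right)} = \frac{1}{2} - \frac{\left(S + 21\right) \frac{1}{v + 66}}{4} = \frac{1}{2} - \frac{\left(21 + S\right) \frac{1}{66 + v}}{4} = \frac{1}{2} - \frac{\frac{1}{66 + v} \left(21 + S\right)}{4} = \frac{1}{2} - \frac{21 + S}{4 \left(66 + v\right)}$)
$\left(E{\left(-59,M{\left(-12 \right)} \right)} + 5530\right) + \left(\left(5269 - -810\right) - -1492\right) = \left(\frac{111 - 2 \left(-12\right)^{2} + 2 \left(-59\right)}{4 \left(66 - 59\right)} + 5530\right) + \left(\left(5269 - -810\right) - -1492\right) = \left(\frac{111 - 2 \cdot 144 - 118}{4 \cdot 7} + 5530\right) + \left(\left(5269 + 810\right) + 1492\right) = \left(\frac{1}{4} \cdot \frac{1}{7} \left(111 - 288 - 118\right) + 5530\right) + \left(6079 + 1492\right) = \left(\frac{1}{4} \cdot \frac{1}{7} \left(111 - 288 - 118\right) + 5530\right) + 7571 = \left(\frac{1}{4} \cdot \frac{1}{7} \left(-295\right) + 5530\right) + 7571 = \left(- \frac{295}{28} + 5530\right) + 7571 = \frac{154545}{28} + 7571 = \frac{366533}{28}$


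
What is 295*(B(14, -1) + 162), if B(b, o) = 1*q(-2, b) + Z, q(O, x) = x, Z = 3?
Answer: 52805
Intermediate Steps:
B(b, o) = 3 + b (B(b, o) = 1*b + 3 = b + 3 = 3 + b)
295*(B(14, -1) + 162) = 295*((3 + 14) + 162) = 295*(17 + 162) = 295*179 = 52805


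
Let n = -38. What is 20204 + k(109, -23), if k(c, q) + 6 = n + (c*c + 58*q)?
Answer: 30707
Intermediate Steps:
k(c, q) = -44 + c**2 + 58*q (k(c, q) = -6 + (-38 + (c*c + 58*q)) = -6 + (-38 + (c**2 + 58*q)) = -6 + (-38 + c**2 + 58*q) = -44 + c**2 + 58*q)
20204 + k(109, -23) = 20204 + (-44 + 109**2 + 58*(-23)) = 20204 + (-44 + 11881 - 1334) = 20204 + 10503 = 30707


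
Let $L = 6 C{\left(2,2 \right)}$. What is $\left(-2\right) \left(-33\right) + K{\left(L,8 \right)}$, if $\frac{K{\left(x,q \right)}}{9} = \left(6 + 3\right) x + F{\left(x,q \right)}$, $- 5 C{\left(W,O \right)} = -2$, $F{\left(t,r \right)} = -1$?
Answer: $\frac{1257}{5} \approx 251.4$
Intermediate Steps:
$C{\left(W,O \right)} = \frac{2}{5}$ ($C{\left(W,O \right)} = \left(- \frac{1}{5}\right) \left(-2\right) = \frac{2}{5}$)
$L = \frac{12}{5}$ ($L = 6 \cdot \frac{2}{5} = \frac{12}{5} \approx 2.4$)
$K{\left(x,q \right)} = -9 + 81 x$ ($K{\left(x,q \right)} = 9 \left(\left(6 + 3\right) x - 1\right) = 9 \left(9 x - 1\right) = 9 \left(-1 + 9 x\right) = -9 + 81 x$)
$\left(-2\right) \left(-33\right) + K{\left(L,8 \right)} = \left(-2\right) \left(-33\right) + \left(-9 + 81 \cdot \frac{12}{5}\right) = 66 + \left(-9 + \frac{972}{5}\right) = 66 + \frac{927}{5} = \frac{1257}{5}$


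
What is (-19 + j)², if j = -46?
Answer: 4225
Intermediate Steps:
(-19 + j)² = (-19 - 46)² = (-65)² = 4225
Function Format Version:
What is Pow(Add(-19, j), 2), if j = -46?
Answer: 4225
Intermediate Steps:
Pow(Add(-19, j), 2) = Pow(Add(-19, -46), 2) = Pow(-65, 2) = 4225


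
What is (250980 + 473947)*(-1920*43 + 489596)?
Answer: 295071386372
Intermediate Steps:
(250980 + 473947)*(-1920*43 + 489596) = 724927*(-82560 + 489596) = 724927*407036 = 295071386372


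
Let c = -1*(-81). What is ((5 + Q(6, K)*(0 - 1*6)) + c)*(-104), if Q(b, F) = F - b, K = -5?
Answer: -15808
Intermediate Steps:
c = 81
((5 + Q(6, K)*(0 - 1*6)) + c)*(-104) = ((5 + (-5 - 1*6)*(0 - 1*6)) + 81)*(-104) = ((5 + (-5 - 6)*(0 - 6)) + 81)*(-104) = ((5 - 11*(-6)) + 81)*(-104) = ((5 + 66) + 81)*(-104) = (71 + 81)*(-104) = 152*(-104) = -15808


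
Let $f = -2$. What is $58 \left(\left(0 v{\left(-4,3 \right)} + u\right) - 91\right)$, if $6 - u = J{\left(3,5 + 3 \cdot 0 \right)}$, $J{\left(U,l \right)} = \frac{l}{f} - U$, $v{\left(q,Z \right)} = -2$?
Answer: $-4611$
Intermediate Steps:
$J{\left(U,l \right)} = - U - \frac{l}{2}$ ($J{\left(U,l \right)} = \frac{l}{-2} - U = l \left(- \frac{1}{2}\right) - U = - \frac{l}{2} - U = - U - \frac{l}{2}$)
$u = \frac{23}{2}$ ($u = 6 - \left(\left(-1\right) 3 - \frac{5 + 3 \cdot 0}{2}\right) = 6 - \left(-3 - \frac{5 + 0}{2}\right) = 6 - \left(-3 - \frac{5}{2}\right) = 6 - - \frac{11}{2} = 6 + \frac{11}{2} = \frac{23}{2} \approx 11.5$)
$58 \left(\left(0 v{\left(-4,3 \right)} + u\right) - 91\right) = 58 \left(\left(0 \left(-2\right) + \frac{23}{2}\right) - 91\right) = 58 \left(\left(0 + \frac{23}{2}\right) - 91\right) = 58 \left(\frac{23}{2} - 91\right) = 58 \left(- \frac{159}{2}\right) = -4611$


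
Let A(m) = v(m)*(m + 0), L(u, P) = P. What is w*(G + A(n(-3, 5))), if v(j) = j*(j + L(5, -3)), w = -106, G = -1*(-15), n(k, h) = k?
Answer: 4134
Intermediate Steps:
G = 15
v(j) = j*(-3 + j) (v(j) = j*(j - 3) = j*(-3 + j))
A(m) = m²*(-3 + m) (A(m) = (m*(-3 + m))*(m + 0) = (m*(-3 + m))*m = m²*(-3 + m))
w*(G + A(n(-3, 5))) = -106*(15 + (-3)²*(-3 - 3)) = -106*(15 + 9*(-6)) = -106*(15 - 54) = -106*(-39) = 4134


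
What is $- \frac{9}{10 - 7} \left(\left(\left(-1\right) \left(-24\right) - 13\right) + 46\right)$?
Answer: $-171$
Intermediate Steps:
$- \frac{9}{10 - 7} \left(\left(\left(-1\right) \left(-24\right) - 13\right) + 46\right) = - \frac{9}{3} \left(\left(24 - 13\right) + 46\right) = \left(-9\right) \frac{1}{3} \left(11 + 46\right) = \left(-3\right) 57 = -171$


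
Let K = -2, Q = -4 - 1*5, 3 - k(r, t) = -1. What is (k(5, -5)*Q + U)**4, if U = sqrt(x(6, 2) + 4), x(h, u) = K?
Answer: (36 - sqrt(2))**4 ≈ 1.4308e+6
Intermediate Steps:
k(r, t) = 4 (k(r, t) = 3 - 1*(-1) = 3 + 1 = 4)
Q = -9 (Q = -4 - 5 = -9)
x(h, u) = -2
U = sqrt(2) (U = sqrt(-2 + 4) = sqrt(2) ≈ 1.4142)
(k(5, -5)*Q + U)**4 = (4*(-9) + sqrt(2))**4 = (-36 + sqrt(2))**4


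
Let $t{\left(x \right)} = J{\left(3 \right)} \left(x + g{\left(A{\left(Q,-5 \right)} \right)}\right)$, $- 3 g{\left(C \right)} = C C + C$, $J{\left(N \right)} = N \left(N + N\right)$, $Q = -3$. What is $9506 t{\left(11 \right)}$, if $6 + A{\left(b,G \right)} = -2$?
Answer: $-1311828$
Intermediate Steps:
$A{\left(b,G \right)} = -8$ ($A{\left(b,G \right)} = -6 - 2 = -8$)
$J{\left(N \right)} = 2 N^{2}$ ($J{\left(N \right)} = N 2 N = 2 N^{2}$)
$g{\left(C \right)} = - \frac{C}{3} - \frac{C^{2}}{3}$ ($g{\left(C \right)} = - \frac{C C + C}{3} = - \frac{C^{2} + C}{3} = - \frac{C + C^{2}}{3} = - \frac{C}{3} - \frac{C^{2}}{3}$)
$t{\left(x \right)} = -336 + 18 x$ ($t{\left(x \right)} = 2 \cdot 3^{2} \left(x - - \frac{8 \left(1 - 8\right)}{3}\right) = 2 \cdot 9 \left(x - \left(- \frac{8}{3}\right) \left(-7\right)\right) = 18 \left(x - \frac{56}{3}\right) = 18 \left(- \frac{56}{3} + x\right) = -336 + 18 x$)
$9506 t{\left(11 \right)} = 9506 \left(-336 + 18 \cdot 11\right) = 9506 \left(-336 + 198\right) = 9506 \left(-138\right) = -1311828$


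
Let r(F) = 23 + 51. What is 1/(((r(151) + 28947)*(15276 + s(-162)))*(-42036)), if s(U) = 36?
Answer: -1/18679518487872 ≈ -5.3535e-14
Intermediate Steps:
r(F) = 74
1/(((r(151) + 28947)*(15276 + s(-162)))*(-42036)) = 1/(((74 + 28947)*(15276 + 36))*(-42036)) = -1/42036/(29021*15312) = -1/42036/444369552 = (1/444369552)*(-1/42036) = -1/18679518487872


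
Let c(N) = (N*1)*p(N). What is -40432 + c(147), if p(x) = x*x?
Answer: 3136091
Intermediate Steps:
p(x) = x²
c(N) = N³ (c(N) = (N*1)*N² = N*N² = N³)
-40432 + c(147) = -40432 + 147³ = -40432 + 3176523 = 3136091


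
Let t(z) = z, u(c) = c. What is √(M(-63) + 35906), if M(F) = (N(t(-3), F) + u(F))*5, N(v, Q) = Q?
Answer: 2*√8819 ≈ 187.82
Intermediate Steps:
M(F) = 10*F (M(F) = (F + F)*5 = (2*F)*5 = 10*F)
√(M(-63) + 35906) = √(10*(-63) + 35906) = √(-630 + 35906) = √35276 = 2*√8819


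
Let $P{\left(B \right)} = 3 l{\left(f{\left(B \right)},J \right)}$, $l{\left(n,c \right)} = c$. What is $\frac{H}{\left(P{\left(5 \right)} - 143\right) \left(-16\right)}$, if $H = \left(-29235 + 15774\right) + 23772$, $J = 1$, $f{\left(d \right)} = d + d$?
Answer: $\frac{1473}{320} \approx 4.6031$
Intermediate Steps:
$f{\left(d \right)} = 2 d$
$P{\left(B \right)} = 3$ ($P{\left(B \right)} = 3 \cdot 1 = 3$)
$H = 10311$ ($H = -13461 + 23772 = 10311$)
$\frac{H}{\left(P{\left(5 \right)} - 143\right) \left(-16\right)} = \frac{10311}{\left(3 - 143\right) \left(-16\right)} = \frac{10311}{\left(-140\right) \left(-16\right)} = \frac{10311}{2240} = 10311 \cdot \frac{1}{2240} = \frac{1473}{320}$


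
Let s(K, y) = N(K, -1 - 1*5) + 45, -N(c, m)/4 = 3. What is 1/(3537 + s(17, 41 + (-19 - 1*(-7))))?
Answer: 1/3570 ≈ 0.00028011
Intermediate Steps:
N(c, m) = -12 (N(c, m) = -4*3 = -12)
s(K, y) = 33 (s(K, y) = -12 + 45 = 33)
1/(3537 + s(17, 41 + (-19 - 1*(-7)))) = 1/(3537 + 33) = 1/3570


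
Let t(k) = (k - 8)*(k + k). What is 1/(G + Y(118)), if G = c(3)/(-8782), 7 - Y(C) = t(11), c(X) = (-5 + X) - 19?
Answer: -8782/518117 ≈ -0.016950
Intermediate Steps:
c(X) = -24 + X
t(k) = 2*k*(-8 + k) (t(k) = (-8 + k)*(2*k) = 2*k*(-8 + k))
Y(C) = -59 (Y(C) = 7 - 2*11*(-8 + 11) = 7 - 2*11*3 = 7 - 1*66 = 7 - 66 = -59)
G = 21/8782 (G = (-24 + 3)/(-8782) = -21*(-1/8782) = 21/8782 ≈ 0.0023913)
1/(G + Y(118)) = 1/(21/8782 - 59) = 1/(-518117/8782) = -8782/518117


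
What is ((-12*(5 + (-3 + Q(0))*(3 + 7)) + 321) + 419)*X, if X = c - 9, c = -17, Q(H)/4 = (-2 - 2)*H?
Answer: -27040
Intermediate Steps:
Q(H) = -16*H (Q(H) = 4*((-2 - 2)*H) = 4*(-4*H) = -16*H)
X = -26 (X = -17 - 9 = -26)
((-12*(5 + (-3 + Q(0))*(3 + 7)) + 321) + 419)*X = ((-12*(5 + (-3 - 16*0)*(3 + 7)) + 321) + 419)*(-26) = ((-12*(5 + (-3 + 0)*10) + 321) + 419)*(-26) = ((-12*(5 - 3*10) + 321) + 419)*(-26) = ((-12*(5 - 30) + 321) + 419)*(-26) = ((-12*(-25) + 321) + 419)*(-26) = ((300 + 321) + 419)*(-26) = (621 + 419)*(-26) = 1040*(-26) = -27040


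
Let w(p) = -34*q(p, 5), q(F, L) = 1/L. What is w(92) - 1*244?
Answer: -1254/5 ≈ -250.80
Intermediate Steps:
w(p) = -34/5
w(92) - 1*244 = -34/5 - 1*244 = -34/5 - 244 = -1254/5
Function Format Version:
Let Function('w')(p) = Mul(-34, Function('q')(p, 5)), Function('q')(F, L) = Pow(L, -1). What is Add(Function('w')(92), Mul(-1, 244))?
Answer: Rational(-1254, 5) ≈ -250.80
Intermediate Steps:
Function('w')(p) = Rational(-34, 5) (Function('w')(p) = Mul(-34, Pow(5, -1)) = Mul(-34, Rational(1, 5)) = Rational(-34, 5))
Add(Function('w')(92), Mul(-1, 244)) = Add(Rational(-34, 5), Mul(-1, 244)) = Add(Rational(-34, 5), -244) = Rational(-1254, 5)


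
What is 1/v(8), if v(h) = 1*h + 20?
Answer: 1/28 ≈ 0.035714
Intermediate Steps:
v(h) = 20 + h (v(h) = h + 20 = 20 + h)
1/v(8) = 1/(20 + 8) = 1/28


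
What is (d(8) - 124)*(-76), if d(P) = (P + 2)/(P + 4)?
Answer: 28082/3 ≈ 9360.7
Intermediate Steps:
d(P) = (2 + P)/(4 + P)
(d(8) - 124)*(-76) = ((2 + 8)/(4 + 8) - 124)*(-76) = (10/12 - 124)*(-76) = ((1/12)*10 - 124)*(-76) = (⅚ - 124)*(-76) = -739/6*(-76) = 28082/3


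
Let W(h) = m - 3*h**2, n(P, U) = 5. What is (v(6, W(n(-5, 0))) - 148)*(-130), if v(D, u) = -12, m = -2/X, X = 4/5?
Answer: 20800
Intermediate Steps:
X = 4/5 (X = 4*(1/5) = 4/5 ≈ 0.80000)
m = -5/2 (m = -2/4/5 = -2*5/4 = -5/2 ≈ -2.5000)
W(h) = -5/2 - 3*h**2
(v(6, W(n(-5, 0))) - 148)*(-130) = (-12 - 148)*(-130) = -160*(-130) = 20800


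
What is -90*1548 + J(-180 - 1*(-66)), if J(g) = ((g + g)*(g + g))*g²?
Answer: 675444744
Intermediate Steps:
J(g) = 4*g⁴ (J(g) = ((2*g)*(2*g))*g² = (4*g²)*g² = 4*g⁴)
-90*1548 + J(-180 - 1*(-66)) = -90*1548 + 4*(-180 - 1*(-66))⁴ = -139320 + 4*(-180 + 66)⁴ = -139320 + 4*(-114)⁴ = -139320 + 4*168896016 = -139320 + 675584064 = 675444744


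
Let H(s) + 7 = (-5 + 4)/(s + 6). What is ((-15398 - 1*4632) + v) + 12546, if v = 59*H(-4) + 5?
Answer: -15843/2 ≈ -7921.5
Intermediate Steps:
H(s) = -7 - 1/(6 + s) (H(s) = -7 + (-5 + 4)/(s + 6) = -7 - 1/(6 + s))
v = -875/2 (v = 59*((-43 - 7*(-4))/(6 - 4)) + 5 = 59*((-43 + 28)/2) + 5 = 59*((½)*(-15)) + 5 = 59*(-15/2) + 5 = -885/2 + 5 = -875/2 ≈ -437.50)
((-15398 - 1*4632) + v) + 12546 = ((-15398 - 1*4632) - 875/2) + 12546 = ((-15398 - 4632) - 875/2) + 12546 = (-20030 - 875/2) + 12546 = -40935/2 + 12546 = -15843/2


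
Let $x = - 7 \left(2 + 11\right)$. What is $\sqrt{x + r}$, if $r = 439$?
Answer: $2 \sqrt{87} \approx 18.655$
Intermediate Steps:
$x = -91$ ($x = \left(-7\right) 13 = -91$)
$\sqrt{x + r} = \sqrt{-91 + 439} = \sqrt{348} = 2 \sqrt{87}$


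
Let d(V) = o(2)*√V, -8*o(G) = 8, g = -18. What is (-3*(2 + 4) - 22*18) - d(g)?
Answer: -414 + 3*I*√2 ≈ -414.0 + 4.2426*I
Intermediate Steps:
o(G) = -1 (o(G) = -⅛*8 = -1)
d(V) = -√V
(-3*(2 + 4) - 22*18) - d(g) = (-3*(2 + 4) - 22*18) - (-1)*√(-18) = (-3*6 - 396) - (-1)*3*I*√2 = (-18 - 396) - (-3)*I*√2 = -414 + 3*I*√2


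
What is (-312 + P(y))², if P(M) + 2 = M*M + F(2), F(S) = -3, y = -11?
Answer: 38416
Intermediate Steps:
P(M) = -5 + M² (P(M) = -2 + (M*M - 3) = -2 + (M² - 3) = -2 + (-3 + M²) = -5 + M²)
(-312 + P(y))² = (-312 + (-5 + (-11)²))² = (-312 + (-5 + 121))² = (-312 + 116)² = (-196)² = 38416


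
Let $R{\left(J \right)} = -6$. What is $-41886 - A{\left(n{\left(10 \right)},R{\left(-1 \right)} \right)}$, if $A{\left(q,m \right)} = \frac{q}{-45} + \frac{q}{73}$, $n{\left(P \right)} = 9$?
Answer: $- \frac{15288362}{365} \approx -41886.0$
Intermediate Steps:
$A{\left(q,m \right)} = - \frac{28 q}{3285}$ ($A{\left(q,m \right)} = q \left(- \frac{1}{45}\right) + q \frac{1}{73} = - \frac{q}{45} + \frac{q}{73} = - \frac{28 q}{3285}$)
$-41886 - A{\left(n{\left(10 \right)},R{\left(-1 \right)} \right)} = -41886 - \left(- \frac{28}{3285}\right) 9 = -41886 - - \frac{28}{365} = -41886 + \frac{28}{365} = - \frac{15288362}{365}$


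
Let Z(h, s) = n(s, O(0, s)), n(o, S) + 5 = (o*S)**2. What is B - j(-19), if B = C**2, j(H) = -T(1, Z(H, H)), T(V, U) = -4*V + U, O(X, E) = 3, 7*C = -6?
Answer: 158796/49 ≈ 3240.7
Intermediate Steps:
C = -6/7 (C = (1/7)*(-6) = -6/7 ≈ -0.85714)
n(o, S) = -5 + S**2*o**2 (n(o, S) = -5 + (o*S)**2 = -5 + (S*o)**2 = -5 + S**2*o**2)
Z(h, s) = -5 + 9*s**2 (Z(h, s) = -5 + 3**2*s**2 = -5 + 9*s**2)
T(V, U) = U - 4*V
j(H) = 9 - 9*H**2 (j(H) = -((-5 + 9*H**2) - 4*1) = -((-5 + 9*H**2) - 4) = -(-9 + 9*H**2) = 9 - 9*H**2)
B = 36/49 (B = (-6/7)**2 = 36/49 ≈ 0.73469)
B - j(-19) = 36/49 - (9 - 9*(-19)**2) = 36/49 - (9 - 9*361) = 36/49 - (9 - 3249) = 36/49 - 1*(-3240) = 36/49 + 3240 = 158796/49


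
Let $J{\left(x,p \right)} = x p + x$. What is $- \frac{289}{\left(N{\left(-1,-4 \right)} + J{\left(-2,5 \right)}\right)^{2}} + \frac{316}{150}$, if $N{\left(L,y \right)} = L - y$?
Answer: $- \frac{2959}{2025} \approx -1.4612$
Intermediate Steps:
$J{\left(x,p \right)} = x + p x$ ($J{\left(x,p \right)} = p x + x = x + p x$)
$- \frac{289}{\left(N{\left(-1,-4 \right)} + J{\left(-2,5 \right)}\right)^{2}} + \frac{316}{150} = - \frac{289}{\left(\left(-1 - -4\right) - 2 \left(1 + 5\right)\right)^{2}} + \frac{316}{150} = - \frac{289}{\left(\left(-1 + 4\right) - 12\right)^{2}} + 316 \cdot \frac{1}{150} = - \frac{289}{\left(3 - 12\right)^{2}} + \frac{158}{75} = - \frac{289}{\left(-9\right)^{2}} + \frac{158}{75} = - \frac{289}{81} + \frac{158}{75} = - \frac{2959}{2025}$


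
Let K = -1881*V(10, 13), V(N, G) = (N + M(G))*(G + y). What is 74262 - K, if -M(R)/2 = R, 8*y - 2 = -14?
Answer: -271842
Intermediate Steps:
y = -3/2 (y = ¼ + (⅛)*(-14) = ¼ - 7/4 = -3/2 ≈ -1.5000)
M(R) = -2*R
V(N, G) = (-3/2 + G)*(N - 2*G) (V(N, G) = (N - 2*G)*(G - 3/2) = (N - 2*G)*(-3/2 + G) = (-3/2 + G)*(N - 2*G))
K = 346104 (K = -1881*(-2*13² + 3*13 - 3/2*10 + 13*10) = -1881*(-2*169 + 39 - 15 + 130) = -1881*(-338 + 39 - 15 + 130) = -1881*(-184) = 346104)
74262 - K = 74262 - 1*346104 = 74262 - 346104 = -271842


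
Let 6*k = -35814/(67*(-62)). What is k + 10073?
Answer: 41849211/4154 ≈ 10074.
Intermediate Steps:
k = 5969/4154 (k = (-35814/(67*(-62)))/6 = (-35814/(-4154))/6 = (-35814*(-1/4154))/6 = (⅙)*(17907/2077) = 5969/4154 ≈ 1.4369)
k + 10073 = 5969/4154 + 10073 = 41849211/4154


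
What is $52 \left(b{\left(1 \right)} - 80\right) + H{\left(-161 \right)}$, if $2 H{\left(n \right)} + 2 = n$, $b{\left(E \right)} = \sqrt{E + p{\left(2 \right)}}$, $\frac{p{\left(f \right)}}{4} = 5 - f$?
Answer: $- \frac{8483}{2} + 52 \sqrt{13} \approx -4054.0$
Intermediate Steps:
$p{\left(f \right)} = 20 - 4 f$ ($p{\left(f \right)} = 4 \left(5 - f\right) = 20 - 4 f$)
$b{\left(E \right)} = \sqrt{12 + E}$ ($b{\left(E \right)} = \sqrt{E + \left(20 - 8\right)} = \sqrt{E + 12} = \sqrt{12 + E}$)
$H{\left(n \right)} = -1 + \frac{n}{2}$
$52 \left(b{\left(1 \right)} - 80\right) + H{\left(-161 \right)} = 52 \left(\sqrt{12 + 1} - 80\right) + \left(-1 + \frac{1}{2} \left(-161\right)\right) = 52 \left(\sqrt{13} - 80\right) - \frac{163}{2} = 52 \left(-80 + \sqrt{13}\right) - \frac{163}{2} = \left(-4160 + 52 \sqrt{13}\right) - \frac{163}{2} = - \frac{8483}{2} + 52 \sqrt{13}$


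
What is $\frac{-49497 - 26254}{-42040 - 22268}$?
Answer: $\frac{75751}{64308} \approx 1.1779$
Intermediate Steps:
$\frac{-49497 - 26254}{-42040 - 22268} = - \frac{75751}{-64308} = \left(-75751\right) \left(- \frac{1}{64308}\right) = \frac{75751}{64308}$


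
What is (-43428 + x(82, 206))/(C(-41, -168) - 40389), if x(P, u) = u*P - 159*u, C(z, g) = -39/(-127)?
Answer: 3764915/2564682 ≈ 1.4680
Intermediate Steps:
C(z, g) = 39/127 (C(z, g) = -39*(-1/127) = 39/127)
x(P, u) = -159*u + P*u (x(P, u) = P*u - 159*u = -159*u + P*u)
(-43428 + x(82, 206))/(C(-41, -168) - 40389) = (-43428 + 206*(-159 + 82))/(39/127 - 40389) = (-43428 + 206*(-77))/(-5129364/127) = (-43428 - 15862)*(-127/5129364) = -59290*(-127/5129364) = 3764915/2564682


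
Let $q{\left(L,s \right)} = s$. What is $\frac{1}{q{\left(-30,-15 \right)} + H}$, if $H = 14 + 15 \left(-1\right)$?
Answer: $- \frac{1}{16} \approx -0.0625$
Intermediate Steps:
$H = -1$ ($H = 14 - 15 = -1$)
$\frac{1}{q{\left(-30,-15 \right)} + H} = \frac{1}{-15 - 1} = \frac{1}{-16} = - \frac{1}{16}$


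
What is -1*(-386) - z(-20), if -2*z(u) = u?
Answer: 376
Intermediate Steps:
z(u) = -u/2
-1*(-386) - z(-20) = -1*(-386) - (-1)*(-20)/2 = 386 - 1*10 = 386 - 10 = 376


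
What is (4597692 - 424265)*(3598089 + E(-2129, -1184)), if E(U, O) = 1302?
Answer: 15021795582957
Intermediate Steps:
(4597692 - 424265)*(3598089 + E(-2129, -1184)) = (4597692 - 424265)*(3598089 + 1302) = 4173427*3599391 = 15021795582957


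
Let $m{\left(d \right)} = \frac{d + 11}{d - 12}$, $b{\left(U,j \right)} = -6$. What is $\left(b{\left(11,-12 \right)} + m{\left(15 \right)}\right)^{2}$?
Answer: $\frac{64}{9} \approx 7.1111$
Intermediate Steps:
$m{\left(d \right)} = \frac{11 + d}{-12 + d}$
$\left(b{\left(11,-12 \right)} + m{\left(15 \right)}\right)^{2} = \left(-6 + \frac{11 + 15}{-12 + 15}\right)^{2} = \left(-6 + \frac{1}{3} \cdot 26\right)^{2} = \left(-6 + \frac{26}{3}\right)^{2} = \left(\frac{8}{3}\right)^{2} = \frac{64}{9}$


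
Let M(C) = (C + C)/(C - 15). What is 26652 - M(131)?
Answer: 1545685/58 ≈ 26650.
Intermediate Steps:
M(C) = 2*C/(-15 + C) (M(C) = (2*C)/(-15 + C) = 2*C/(-15 + C))
26652 - M(131) = 26652 - 2*131/(-15 + 131) = 26652 - 2*131/116 = 26652 - 1*131/58 = 26652 - 131/58 = 1545685/58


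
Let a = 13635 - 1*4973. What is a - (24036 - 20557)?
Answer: 5183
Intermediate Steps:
a = 8662 (a = 13635 - 4973 = 8662)
a - (24036 - 20557) = 8662 - (24036 - 20557) = 8662 - 1*3479 = 8662 - 3479 = 5183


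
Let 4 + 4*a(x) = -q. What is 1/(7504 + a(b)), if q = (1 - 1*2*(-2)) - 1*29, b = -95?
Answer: 1/7509 ≈ 0.00013317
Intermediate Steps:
q = -24 (q = (1 - 2*(-2)) - 29 = (1 + 4) - 29 = 5 - 29 = -24)
a(x) = 5 (a(x) = -1 + (-1*(-24))/4 = -1 + (¼)*24 = -1 + 6 = 5)
1/(7504 + a(b)) = 1/(7504 + 5) = 1/7509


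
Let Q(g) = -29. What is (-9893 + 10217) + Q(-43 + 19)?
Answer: 295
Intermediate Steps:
(-9893 + 10217) + Q(-43 + 19) = (-9893 + 10217) - 29 = 324 - 29 = 295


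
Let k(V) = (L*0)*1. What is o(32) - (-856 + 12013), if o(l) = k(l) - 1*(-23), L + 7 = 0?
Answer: -11134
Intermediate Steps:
L = -7 (L = -7 + 0 = -7)
k(V) = 0 (k(V) = -7*0*1 = 0*1 = 0)
o(l) = 23 (o(l) = 0 - 1*(-23) = 0 + 23 = 23)
o(32) - (-856 + 12013) = 23 - (-856 + 12013) = 23 - 1*11157 = 23 - 11157 = -11134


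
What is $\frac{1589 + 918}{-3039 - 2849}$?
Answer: $- \frac{109}{256} \approx -0.42578$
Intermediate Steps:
$\frac{1589 + 918}{-3039 - 2849} = \frac{2507}{-5888} = 2507 \left(- \frac{1}{5888}\right) = - \frac{109}{256}$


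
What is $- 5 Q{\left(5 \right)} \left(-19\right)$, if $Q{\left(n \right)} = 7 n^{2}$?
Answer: $16625$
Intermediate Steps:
$- 5 Q{\left(5 \right)} \left(-19\right) = - 5 \cdot 7 \cdot 5^{2} \left(-19\right) = - 5 \cdot 7 \cdot 25 \left(-19\right) = \left(-5\right) 175 \left(-19\right) = \left(-875\right) \left(-19\right) = 16625$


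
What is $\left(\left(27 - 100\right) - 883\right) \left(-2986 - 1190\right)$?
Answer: $3992256$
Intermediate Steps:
$\left(\left(27 - 100\right) - 883\right) \left(-2986 - 1190\right) = \left(\left(27 - 100\right) - 883\right) \left(-4176\right) = \left(-73 - 883\right) \left(-4176\right) = \left(-956\right) \left(-4176\right) = 3992256$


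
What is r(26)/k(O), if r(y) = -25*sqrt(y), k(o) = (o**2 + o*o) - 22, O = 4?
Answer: -5*sqrt(26)/2 ≈ -12.748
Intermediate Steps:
k(o) = -22 + 2*o**2 (k(o) = (o**2 + o**2) - 22 = 2*o**2 - 22 = -22 + 2*o**2)
r(26)/k(O) = (-25*sqrt(26))/(-22 + 2*4**2) = (-25*sqrt(26))/(-22 + 2*16) = (-25*sqrt(26))/(-22 + 32) = -25*sqrt(26)/10 = -25*sqrt(26)*(1/10) = -5*sqrt(26)/2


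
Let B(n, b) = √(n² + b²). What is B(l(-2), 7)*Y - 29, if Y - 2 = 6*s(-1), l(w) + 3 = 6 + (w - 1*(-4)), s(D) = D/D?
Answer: -29 + 8*√74 ≈ 39.819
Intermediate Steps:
s(D) = 1
l(w) = 7 + w (l(w) = -3 + (6 + (w - 1*(-4))) = -3 + (6 + (w + 4)) = -3 + (6 + (4 + w)) = -3 + (10 + w) = 7 + w)
Y = 8 (Y = 2 + 6*1 = 2 + 6 = 8)
B(n, b) = √(b² + n²)
B(l(-2), 7)*Y - 29 = √(7² + (7 - 2)²)*8 - 29 = √(49 + 5²)*8 - 29 = √(49 + 25)*8 - 29 = √74*8 - 29 = 8*√74 - 29 = -29 + 8*√74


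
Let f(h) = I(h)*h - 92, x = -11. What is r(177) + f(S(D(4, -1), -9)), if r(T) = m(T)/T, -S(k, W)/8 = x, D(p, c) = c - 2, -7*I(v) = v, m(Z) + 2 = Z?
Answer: -1483451/1239 ≈ -1197.3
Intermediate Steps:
m(Z) = -2 + Z
I(v) = -v/7
D(p, c) = -2 + c
S(k, W) = 88 (S(k, W) = -8*(-11) = 88)
r(T) = (-2 + T)/T
f(h) = -92 - h**2/7 (f(h) = (-h/7)*h - 92 = -h**2/7 - 92 = -92 - h**2/7)
r(177) + f(S(D(4, -1), -9)) = (-2 + 177)/177 + (-92 - 1/7*88**2) = (1/177)*175 + (-92 - 1/7*7744) = 175/177 + (-92 - 7744/7) = 175/177 - 8388/7 = -1483451/1239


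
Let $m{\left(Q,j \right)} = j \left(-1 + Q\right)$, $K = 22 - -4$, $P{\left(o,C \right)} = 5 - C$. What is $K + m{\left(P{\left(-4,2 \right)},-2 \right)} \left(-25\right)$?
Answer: $126$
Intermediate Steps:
$K = 26$ ($K = 22 + 4 = 26$)
$K + m{\left(P{\left(-4,2 \right)},-2 \right)} \left(-25\right) = 26 + - 2 \left(-1 + \left(5 - 2\right)\right) \left(-25\right) = 26 + - 2 \left(-1 + 3\right) \left(-25\right) = 26 + \left(-2\right) 2 \left(-25\right) = 26 - -100 = 26 + 100 = 126$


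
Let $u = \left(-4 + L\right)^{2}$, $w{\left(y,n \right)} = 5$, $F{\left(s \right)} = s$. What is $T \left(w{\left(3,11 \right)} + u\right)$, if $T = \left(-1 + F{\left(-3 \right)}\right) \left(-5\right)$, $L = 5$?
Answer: $120$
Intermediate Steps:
$T = 20$ ($T = \left(-1 - 3\right) \left(-5\right) = \left(-4\right) \left(-5\right) = 20$)
$u = 1$ ($u = \left(-4 + 5\right)^{2} = 1^{2} = 1$)
$T \left(w{\left(3,11 \right)} + u\right) = 20 \left(5 + 1\right) = 20 \cdot 6 = 120$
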